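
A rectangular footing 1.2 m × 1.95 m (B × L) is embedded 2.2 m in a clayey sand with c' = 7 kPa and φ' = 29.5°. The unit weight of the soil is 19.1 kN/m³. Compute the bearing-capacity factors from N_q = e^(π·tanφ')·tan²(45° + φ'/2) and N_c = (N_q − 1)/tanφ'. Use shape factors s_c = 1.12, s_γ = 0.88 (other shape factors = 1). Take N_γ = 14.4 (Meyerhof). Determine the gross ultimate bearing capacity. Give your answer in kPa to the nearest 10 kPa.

q_ult ≈ 1100 kPa

tan29.5° = 0.5658, so N_q = e^(π×0.5658)·tan²(59.75°) = 5.915 × 2.94 = 17.39.
N_c = (17.39 − 1)/tan29.5° = 28.97.
q = γ·D_f = 19.1 × 2.2 = 42.02 kPa.
c·N_c·s_c = 7 × 28.971 × 1.12 = 227.13 kPa
q·N_q = 42.02 × 17.391 = 730.76 kPa
0.5·γ·B·N_γ·s_γ = 0.5 × 19.1 × 1.2 × 14.4 × 0.88 = 145.22 kPa
q_ult = 227.13 + 730.76 + 145.22 = 1103.1 kPa.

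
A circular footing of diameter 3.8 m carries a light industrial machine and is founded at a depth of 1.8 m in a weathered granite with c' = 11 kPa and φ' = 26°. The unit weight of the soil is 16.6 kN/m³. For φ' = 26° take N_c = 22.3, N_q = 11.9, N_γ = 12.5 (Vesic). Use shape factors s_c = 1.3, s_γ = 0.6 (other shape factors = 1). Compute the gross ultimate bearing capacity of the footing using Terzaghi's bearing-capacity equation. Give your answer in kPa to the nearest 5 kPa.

q_ult ≈ 910 kPa

q = γ·D_f = 16.6 × 1.8 = 29.88 kPa.
c·N_c·s_c = 11 × 22.3 × 1.3 = 318.89 kPa
q·N_q = 29.88 × 11.9 = 355.57 kPa
0.5·γ·B·N_γ·s_γ = 0.5 × 16.6 × 3.8 × 12.5 × 0.6 = 236.55 kPa
q_ult = 318.89 + 355.57 + 236.55 = 911.01 kPa.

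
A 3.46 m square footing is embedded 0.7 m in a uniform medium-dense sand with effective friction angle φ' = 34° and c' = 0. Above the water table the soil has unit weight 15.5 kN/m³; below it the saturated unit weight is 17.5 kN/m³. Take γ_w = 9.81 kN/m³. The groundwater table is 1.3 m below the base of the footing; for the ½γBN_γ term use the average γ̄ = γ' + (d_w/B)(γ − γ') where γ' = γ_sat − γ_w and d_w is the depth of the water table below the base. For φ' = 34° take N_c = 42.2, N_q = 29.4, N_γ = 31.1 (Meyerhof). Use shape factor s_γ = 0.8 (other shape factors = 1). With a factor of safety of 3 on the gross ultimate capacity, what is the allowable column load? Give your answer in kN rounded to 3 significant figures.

q = γ·D_f = 15.5 × 0.7 = 10.85 kPa.
γ' = 7.69 kN/m³; averaging over the depth B below the base, γ̄ = γ' + (d_w/B)(γ − γ') = 10.624 kN/m³.
q·N_q = 10.85 × 29.4 = 318.99 kPa
0.5·γ·B·N_γ·s_γ = 0.5 × 10.624 × 3.46 × 31.1 × 0.8 = 457.3 kPa
q_ult = 318.99 + 457.3 = 776.29 kPa.
Gross allowable pressure q_all = 776.29 / 3 = 258.76 kPa.
Footing area = 11.9716 m², so allowable column load = 258.76 × 11.9716 = 3097.8 kN.

P_all ≈ 3100 kN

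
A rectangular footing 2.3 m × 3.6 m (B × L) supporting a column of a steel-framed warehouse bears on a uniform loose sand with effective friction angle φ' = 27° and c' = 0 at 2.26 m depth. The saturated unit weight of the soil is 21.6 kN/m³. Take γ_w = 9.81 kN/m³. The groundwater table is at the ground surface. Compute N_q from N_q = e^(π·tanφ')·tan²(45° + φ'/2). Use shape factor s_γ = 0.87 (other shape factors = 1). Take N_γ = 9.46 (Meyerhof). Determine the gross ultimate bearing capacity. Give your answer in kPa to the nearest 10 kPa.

tan27° = 0.5095, so N_q = e^(π×0.5095)·tan²(58.5°) = 4.957 × 2.663 = 13.2.
With the water table at the surface the whole profile is submerged: γ' = 21.6 − 9.81 = 11.79 kN/m³, so q = γ'·D_f = 26.645 kPa; the same γ' applies in the ½γBN_γ term.
q_ult = q·N_q + 0.5·γ·B·N_γ·s_γ
     = 26.645 × 13.199 + 0.5 × 11.79 × 2.3 × 9.46 × 0.87
     = 351.7 + 111.59 = 463.29 kPa.

q_ult ≈ 460 kPa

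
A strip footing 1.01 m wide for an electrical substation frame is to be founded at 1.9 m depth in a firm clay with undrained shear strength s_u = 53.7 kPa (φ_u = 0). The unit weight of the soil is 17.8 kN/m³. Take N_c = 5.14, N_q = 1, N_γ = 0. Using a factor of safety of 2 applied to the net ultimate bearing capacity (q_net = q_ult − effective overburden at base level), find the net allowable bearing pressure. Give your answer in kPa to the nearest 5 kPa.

q_all(net) ≈ 140 kPa

q = γ·D_f = 17.8 × 1.9 = 33.82 kPa.
c·N_c = 53.7 × 5.14 = 276.02 kPa
q·N_q = 33.82 × 1 = 33.82 kPa
q_ult = 276.02 + 33.82 = 309.84 kPa.
Net ultimate: q_net = 309.84 − 33.82 = 276.02 kPa.
q_all(net) = 276.02 / 2 = 138.01 kPa.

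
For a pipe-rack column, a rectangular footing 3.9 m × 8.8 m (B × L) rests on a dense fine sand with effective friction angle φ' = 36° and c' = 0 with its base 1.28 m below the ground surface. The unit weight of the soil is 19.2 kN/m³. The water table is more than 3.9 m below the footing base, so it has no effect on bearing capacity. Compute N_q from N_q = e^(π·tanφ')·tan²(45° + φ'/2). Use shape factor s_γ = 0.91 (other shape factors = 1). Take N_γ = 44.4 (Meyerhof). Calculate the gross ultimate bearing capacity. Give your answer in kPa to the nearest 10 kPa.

tan36° = 0.7265, so N_q = e^(π×0.7265)·tan²(63°) = 9.801 × 3.852 = 37.75.
q = γ·D_f = 19.2 × 1.28 = 24.576 kPa.
q·N_q = 24.576 × 37.752 = 927.81 kPa
0.5·γ·B·N_γ·s_γ = 0.5 × 19.2 × 3.9 × 44.4 × 0.91 = 1512.7 kPa
q_ult = 927.81 + 1512.7 = 2440.5 kPa.

q_ult ≈ 2440 kPa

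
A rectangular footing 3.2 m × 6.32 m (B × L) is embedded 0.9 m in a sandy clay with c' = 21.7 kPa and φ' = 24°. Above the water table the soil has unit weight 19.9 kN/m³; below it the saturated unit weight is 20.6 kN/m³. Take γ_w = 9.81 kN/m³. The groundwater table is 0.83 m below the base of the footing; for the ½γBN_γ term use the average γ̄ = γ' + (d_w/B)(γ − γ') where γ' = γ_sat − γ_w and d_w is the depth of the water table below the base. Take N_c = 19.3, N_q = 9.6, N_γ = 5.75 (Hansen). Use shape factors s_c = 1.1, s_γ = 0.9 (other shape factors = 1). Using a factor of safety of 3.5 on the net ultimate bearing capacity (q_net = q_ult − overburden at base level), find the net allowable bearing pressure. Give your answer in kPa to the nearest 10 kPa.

q = γ·D_f = 19.9 × 0.9 = 17.91 kPa.
γ' = 10.79 kN/m³; averaging over the depth B below the base, γ̄ = γ' + (d_w/B)(γ − γ') = 13.153 kN/m³.
c·N_c·s_c = 21.7 × 19.3 × 1.1 = 460.69 kPa
q·N_q = 17.91 × 9.6 = 171.94 kPa
0.5·γ·B·N_γ·s_γ = 0.5 × 13.153 × 3.2 × 5.75 × 0.9 = 108.91 kPa
q_ult = 460.69 + 171.94 + 108.91 = 741.53 kPa.
q_net = 741.53 − 17.91 = 723.62 kPa.
q_all(net) = 723.62 / 3.5 = 206.75 kPa.

q_all(net) ≈ 210 kPa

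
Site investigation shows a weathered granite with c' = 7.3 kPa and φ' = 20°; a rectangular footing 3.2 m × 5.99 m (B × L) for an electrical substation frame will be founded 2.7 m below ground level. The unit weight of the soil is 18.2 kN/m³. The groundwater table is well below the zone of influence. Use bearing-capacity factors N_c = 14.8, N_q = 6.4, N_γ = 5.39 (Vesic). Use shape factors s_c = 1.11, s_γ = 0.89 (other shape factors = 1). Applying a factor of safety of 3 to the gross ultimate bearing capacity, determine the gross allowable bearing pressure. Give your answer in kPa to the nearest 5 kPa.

q = γ·D_f = 18.2 × 2.7 = 49.14 kPa.
c·N_c·s_c = 7.3 × 14.8 × 1.11 = 119.92 kPa
q·N_q = 49.14 × 6.4 = 314.5 kPa
0.5·γ·B·N_γ·s_γ = 0.5 × 18.2 × 3.2 × 5.39 × 0.89 = 139.69 kPa
q_ult = 119.92 + 314.5 + 139.69 = 574.11 kPa.
q_all = q_ult / FS = 574.11 / 3 = 191.37 kPa.

q_all ≈ 190 kPa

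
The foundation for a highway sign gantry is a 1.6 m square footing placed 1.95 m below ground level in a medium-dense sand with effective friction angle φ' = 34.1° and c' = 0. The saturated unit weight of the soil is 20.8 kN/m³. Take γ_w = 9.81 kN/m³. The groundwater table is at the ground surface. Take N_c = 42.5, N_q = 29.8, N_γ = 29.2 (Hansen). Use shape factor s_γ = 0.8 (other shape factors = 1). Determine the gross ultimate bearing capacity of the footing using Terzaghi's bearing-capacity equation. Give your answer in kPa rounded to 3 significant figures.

q_ult ≈ 844 kPa

With the water table at the surface the whole profile is submerged: γ' = 20.8 − 9.81 = 10.99 kN/m³, so q = γ'·D_f = 21.43 kPa; the same γ' applies in the ½γBN_γ term.
q_ult = q·N_q + 0.5·γ·B·N_γ·s_γ
     = 21.43 × 29.8 + 0.5 × 10.99 × 1.6 × 29.2 × 0.8
     = 638.63 + 205.38 = 844.01 kPa.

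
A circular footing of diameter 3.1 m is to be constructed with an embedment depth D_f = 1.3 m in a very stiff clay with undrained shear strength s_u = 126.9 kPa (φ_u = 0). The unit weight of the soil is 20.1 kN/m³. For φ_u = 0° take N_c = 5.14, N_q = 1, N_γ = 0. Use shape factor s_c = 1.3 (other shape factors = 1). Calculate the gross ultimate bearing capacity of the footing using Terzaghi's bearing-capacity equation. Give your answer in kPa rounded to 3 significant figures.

Overburden at base level: q = 20.1 × 1.3 = 26.13 kPa.
Cohesion term c·N_c·s_c = 126.9 × 5.14 × 1.3 = 847.95 kPa; surcharge term q·N_q = 26.13 × 1 = 26.13 kPa.
q_ult = 847.95 + 26.13 = 874.08 kPa.

q_ult ≈ 874 kPa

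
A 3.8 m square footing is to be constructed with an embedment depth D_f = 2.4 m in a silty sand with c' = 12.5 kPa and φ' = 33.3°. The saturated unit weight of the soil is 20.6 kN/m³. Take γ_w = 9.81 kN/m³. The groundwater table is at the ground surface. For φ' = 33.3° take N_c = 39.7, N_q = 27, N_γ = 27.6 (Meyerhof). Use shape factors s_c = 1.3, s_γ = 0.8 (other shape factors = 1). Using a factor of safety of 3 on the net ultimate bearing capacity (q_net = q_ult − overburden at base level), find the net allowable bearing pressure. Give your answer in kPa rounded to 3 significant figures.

γ' = 20.6 − 9.81 = 10.79 kN/m³ (submerged throughout). q = 10.79 × 2.4 = 25.896 kPa; the same γ' applies in the ½γBN_γ term.
c·N_c·s_c = 12.5 × 39.7 × 1.3 = 645.13 kPa
q·N_q = 25.896 × 27 = 699.19 kPa
0.5·γ·B·N_γ·s_γ = 0.5 × 10.79 × 3.8 × 27.6 × 0.8 = 452.66 kPa
q_ult = 645.13 + 699.19 + 452.66 = 1797 kPa.
q_net = 1797 − 25.896 = 1771.1 kPa.
q_all(net) = 1771.1 / 3 = 590.36 kPa.

q_all(net) ≈ 590 kPa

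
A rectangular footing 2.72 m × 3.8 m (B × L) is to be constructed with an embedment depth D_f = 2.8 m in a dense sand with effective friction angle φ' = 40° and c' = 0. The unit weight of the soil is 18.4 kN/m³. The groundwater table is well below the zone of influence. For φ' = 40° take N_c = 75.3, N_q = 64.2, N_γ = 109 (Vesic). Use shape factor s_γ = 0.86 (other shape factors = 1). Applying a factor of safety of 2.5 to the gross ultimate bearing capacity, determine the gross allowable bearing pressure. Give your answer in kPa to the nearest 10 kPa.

q_all ≈ 2260 kPa

Overburden at base level: q = 18.4 × 2.8 = 51.52 kPa.
Surcharge term q·N_q = 51.52 × 64.2 = 3307.6 kPa; self-weight term 0.5·γ·B·N_γ·s_γ = 0.5 × 18.4 × 2.72 × 109 × 0.86 = 2345.7 kPa.
q_ult = 3307.6 + 2345.7 = 5653.3 kPa.
q_all = q_ult / FS = 5653.3 / 2.5 = 2261.3 kPa.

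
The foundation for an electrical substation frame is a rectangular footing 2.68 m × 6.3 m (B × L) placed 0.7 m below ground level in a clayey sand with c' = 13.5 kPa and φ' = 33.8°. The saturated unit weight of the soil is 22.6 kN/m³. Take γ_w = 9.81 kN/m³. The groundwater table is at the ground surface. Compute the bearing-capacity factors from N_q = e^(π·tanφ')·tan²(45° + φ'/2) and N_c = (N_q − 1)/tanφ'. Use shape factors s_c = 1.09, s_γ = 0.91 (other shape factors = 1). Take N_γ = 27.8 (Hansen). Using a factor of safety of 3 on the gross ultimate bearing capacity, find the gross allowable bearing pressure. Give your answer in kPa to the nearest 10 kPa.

q_all ≈ 430 kPa

N_q = e^(π·tan33.8°)·tan²(61.9°) = 28.73; N_c = (N_q − 1)/tanφ' = 41.43.
Water table at ground surface, so effective unit weight γ' = 22.6 − 9.81 = 12.79 kN/m³ is used throughout; overburden q = 12.79 × 0.7 = 8.953 kPa; the same γ' applies in the ½γBN_γ term.
Cohesion term c·N_c·s_c = 13.5 × 41.426 × 1.09 = 609.58 kPa; surcharge term q·N_q = 8.953 × 28.732 = 257.24 kPa; self-weight term 0.5·γ·B·N_γ·s_γ = 0.5 × 12.79 × 2.68 × 27.8 × 0.91 = 433.57 kPa.
q_ult = 609.58 + 257.24 + 433.57 = 1300.4 kPa.
q_all = 1300.4 / 3 = 433.46 kPa.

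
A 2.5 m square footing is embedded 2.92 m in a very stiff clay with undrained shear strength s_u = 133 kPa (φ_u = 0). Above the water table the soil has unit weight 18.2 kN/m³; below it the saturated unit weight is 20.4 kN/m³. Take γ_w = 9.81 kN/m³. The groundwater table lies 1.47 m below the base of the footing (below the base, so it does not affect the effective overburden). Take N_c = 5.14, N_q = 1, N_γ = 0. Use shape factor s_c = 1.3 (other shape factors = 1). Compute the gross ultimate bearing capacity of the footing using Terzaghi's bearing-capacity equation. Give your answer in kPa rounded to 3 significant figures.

Effective surcharge at the founding depth q = γ·D_f = 18.2 × 2.92 = 53.144 kPa.
q_ult = c·N_c·s_c + q·N_q
     = 133 × 5.14 × 1.3 + 53.144 × 1
     = 888.71 + 53.144 = 941.85 kPa.

q_ult ≈ 942 kPa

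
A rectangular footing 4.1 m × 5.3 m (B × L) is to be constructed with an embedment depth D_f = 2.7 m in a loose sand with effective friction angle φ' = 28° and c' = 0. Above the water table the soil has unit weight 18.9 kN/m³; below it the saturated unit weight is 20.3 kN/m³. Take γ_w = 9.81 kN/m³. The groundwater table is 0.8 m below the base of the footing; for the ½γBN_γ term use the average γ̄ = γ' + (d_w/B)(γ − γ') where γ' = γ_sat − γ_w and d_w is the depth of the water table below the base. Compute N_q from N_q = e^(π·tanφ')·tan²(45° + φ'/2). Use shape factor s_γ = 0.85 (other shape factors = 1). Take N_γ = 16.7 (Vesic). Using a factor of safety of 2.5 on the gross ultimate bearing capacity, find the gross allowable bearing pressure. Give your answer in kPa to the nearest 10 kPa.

q_all ≈ 440 kPa

N_q = e^(π·tan28°)·tan²(59°) = 14.72.
Overburden at base level: q = 18.9 × 2.7 = 51.03 kPa.
The water table is 0.8 m below the base (< B = 4.1 m), so the ½γBN_γ term uses γ̄ = γ' + (d_w/B)(γ − γ') = 10.49 + (0.8/4.1)(18.9 − 10.49) = 12.131 kN/m³.
Surcharge term q·N_q = 51.03 × 14.72 = 751.16 kPa; self-weight term 0.5·γ·B·N_γ·s_γ = 0.5 × 12.131 × 4.1 × 16.7 × 0.85 = 353.01 kPa.
q_ult = 751.16 + 353.01 = 1104.2 kPa.
q_all = 1104.2 / 2.5 = 441.67 kPa.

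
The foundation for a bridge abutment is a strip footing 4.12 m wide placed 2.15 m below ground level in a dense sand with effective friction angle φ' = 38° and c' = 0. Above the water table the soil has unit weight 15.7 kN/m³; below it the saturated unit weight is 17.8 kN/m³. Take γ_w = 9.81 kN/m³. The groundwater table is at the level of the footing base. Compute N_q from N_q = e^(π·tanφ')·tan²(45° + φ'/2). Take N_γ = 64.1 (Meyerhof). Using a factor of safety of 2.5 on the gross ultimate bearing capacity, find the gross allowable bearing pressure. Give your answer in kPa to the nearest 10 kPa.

q_all ≈ 1080 kPa

N_q = e^(π·tan38°)·tan²(64°) = 48.93.
Effective surcharge at the founding depth q = γ·D_f = 15.7 × 2.15 = 33.755 kPa.
The water table coincides with the base, so in the self-weight term γ → γ' = 7.99 kN/m³.
q_ult = q·N_q + 0.5·γ·B·N_γ
     = 33.755 × 48.933 + 0.5 × 7.99 × 4.12 × 64.1
     = 1651.7 + 1055 = 2706.8 kPa.
q_all = 2706.8 / 2.5 = 1082.7 kPa.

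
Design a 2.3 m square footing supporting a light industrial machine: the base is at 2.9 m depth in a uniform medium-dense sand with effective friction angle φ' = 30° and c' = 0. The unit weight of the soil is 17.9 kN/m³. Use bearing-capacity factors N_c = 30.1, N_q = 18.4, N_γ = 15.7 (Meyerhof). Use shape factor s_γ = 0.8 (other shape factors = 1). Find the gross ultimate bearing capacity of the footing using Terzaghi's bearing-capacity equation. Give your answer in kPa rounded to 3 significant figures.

Effective surcharge at the founding depth q = γ·D_f = 17.9 × 2.9 = 51.91 kPa.
q_ult = q·N_q + 0.5·γ·B·N_γ·s_γ
     = 51.91 × 18.4 + 0.5 × 17.9 × 2.3 × 15.7 × 0.8
     = 955.14 + 258.55 = 1213.7 kPa.

q_ult ≈ 1210 kPa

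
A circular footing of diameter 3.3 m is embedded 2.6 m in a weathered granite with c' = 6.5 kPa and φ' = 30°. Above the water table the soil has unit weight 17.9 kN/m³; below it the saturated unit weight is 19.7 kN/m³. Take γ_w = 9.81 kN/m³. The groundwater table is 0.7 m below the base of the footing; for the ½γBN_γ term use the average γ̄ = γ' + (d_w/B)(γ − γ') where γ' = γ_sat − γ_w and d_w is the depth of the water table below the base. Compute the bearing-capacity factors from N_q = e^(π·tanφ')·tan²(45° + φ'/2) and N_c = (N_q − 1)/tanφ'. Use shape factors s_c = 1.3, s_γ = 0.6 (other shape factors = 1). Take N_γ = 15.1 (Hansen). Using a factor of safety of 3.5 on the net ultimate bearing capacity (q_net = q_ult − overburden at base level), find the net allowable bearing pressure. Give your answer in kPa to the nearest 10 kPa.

q_all(net) ≈ 350 kPa

N_q = e^(π·tan30°)·tan²(60°) = 18.4; N_c = (N_q − 1)/tanφ' = 30.14.
q = γ·D_f = 17.9 × 2.6 = 46.54 kPa.
γ' = 9.89 kN/m³; averaging over the depth B below the base, γ̄ = γ' + (d_w/B)(γ − γ') = 11.589 kN/m³.
c·N_c·s_c = 6.5 × 30.14 × 1.3 = 254.68 kPa
q·N_q = 46.54 × 18.401 = 856.39 kPa
0.5·γ·B·N_γ·s_γ = 0.5 × 11.589 × 3.3 × 15.1 × 0.6 = 173.25 kPa
q_ult = 254.68 + 856.39 + 173.25 = 1284.3 kPa.
q_net = 1284.3 − 46.54 = 1237.8 kPa.
q_all(net) = 1237.8 / 3.5 = 353.65 kPa.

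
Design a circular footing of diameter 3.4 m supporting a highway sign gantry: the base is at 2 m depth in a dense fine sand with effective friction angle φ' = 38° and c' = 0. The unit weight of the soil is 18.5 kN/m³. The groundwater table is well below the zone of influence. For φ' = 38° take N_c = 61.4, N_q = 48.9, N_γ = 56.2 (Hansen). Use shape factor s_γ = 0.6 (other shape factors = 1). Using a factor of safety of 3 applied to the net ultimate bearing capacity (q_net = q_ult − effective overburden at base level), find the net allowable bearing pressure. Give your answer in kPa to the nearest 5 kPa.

q = γ·D_f = 18.5 × 2 = 37 kPa.
q·N_q = 37 × 48.9 = 1809.3 kPa
0.5·γ·B·N_γ·s_γ = 0.5 × 18.5 × 3.4 × 56.2 × 0.6 = 1060.5 kPa
q_ult = 1809.3 + 1060.5 = 2869.8 kPa.
Net ultimate: q_net = 2869.8 − 37 = 2832.8 kPa.
q_all(net) = 2832.8 / 3 = 944.26 kPa.

q_all(net) ≈ 945 kPa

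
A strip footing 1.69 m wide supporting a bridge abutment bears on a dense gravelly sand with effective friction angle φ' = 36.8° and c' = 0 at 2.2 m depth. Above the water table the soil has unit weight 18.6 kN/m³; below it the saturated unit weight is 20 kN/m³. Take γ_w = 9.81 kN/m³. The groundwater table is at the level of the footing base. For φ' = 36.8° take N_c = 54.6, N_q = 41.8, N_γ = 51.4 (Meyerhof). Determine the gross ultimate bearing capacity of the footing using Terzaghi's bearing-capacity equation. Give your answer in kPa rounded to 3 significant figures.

Effective surcharge at the founding depth q = γ·D_f = 18.6 × 2.2 = 40.92 kPa.
The water table coincides with the base, so in the self-weight term γ → γ' = 10.19 kN/m³.
q_ult = q·N_q + 0.5·γ·B·N_γ
     = 40.92 × 41.8 + 0.5 × 10.19 × 1.69 × 51.4
     = 1710.5 + 442.58 = 2153 kPa.

q_ult ≈ 2150 kPa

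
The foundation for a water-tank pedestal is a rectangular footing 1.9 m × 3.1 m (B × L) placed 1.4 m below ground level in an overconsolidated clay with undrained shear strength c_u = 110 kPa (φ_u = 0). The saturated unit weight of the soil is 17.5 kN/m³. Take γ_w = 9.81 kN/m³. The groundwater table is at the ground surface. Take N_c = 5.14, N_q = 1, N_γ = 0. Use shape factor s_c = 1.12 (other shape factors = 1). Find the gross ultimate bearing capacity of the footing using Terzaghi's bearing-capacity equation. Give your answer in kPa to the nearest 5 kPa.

q_ult ≈ 645 kPa

γ' = 17.5 − 9.81 = 7.69 kN/m³ (submerged throughout). q = 7.69 × 1.4 = 10.766 kPa.
c·N_c·s_c = 110 × 5.14 × 1.12 = 633.25 kPa
q·N_q = 10.766 × 1 = 10.766 kPa
q_ult = 633.25 + 10.766 = 644.01 kPa.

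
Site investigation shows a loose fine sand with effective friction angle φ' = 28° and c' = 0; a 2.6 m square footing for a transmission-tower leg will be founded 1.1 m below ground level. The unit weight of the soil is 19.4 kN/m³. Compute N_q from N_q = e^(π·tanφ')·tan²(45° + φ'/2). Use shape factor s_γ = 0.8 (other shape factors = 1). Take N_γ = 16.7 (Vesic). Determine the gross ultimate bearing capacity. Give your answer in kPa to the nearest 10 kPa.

q_ult ≈ 650 kPa

tan28° = 0.5317, so N_q = e^(π×0.5317)·tan²(59°) = 5.314 × 2.77 = 14.72.
Overburden at base level: q = 19.4 × 1.1 = 21.34 kPa.
Surcharge term q·N_q = 21.34 × 14.72 = 314.12 kPa; self-weight term 0.5·γ·B·N_γ·s_γ = 0.5 × 19.4 × 2.6 × 16.7 × 0.8 = 336.94 kPa.
q_ult = 314.12 + 336.94 = 651.06 kPa.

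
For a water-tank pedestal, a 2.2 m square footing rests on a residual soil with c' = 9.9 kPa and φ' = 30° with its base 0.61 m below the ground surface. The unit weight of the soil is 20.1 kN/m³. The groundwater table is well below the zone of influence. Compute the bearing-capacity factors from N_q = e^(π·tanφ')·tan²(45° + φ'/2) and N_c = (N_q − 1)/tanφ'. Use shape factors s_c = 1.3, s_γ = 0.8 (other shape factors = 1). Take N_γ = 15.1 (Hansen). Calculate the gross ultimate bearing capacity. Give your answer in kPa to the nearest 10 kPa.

tan30° = 0.5774, so N_q = e^(π×0.5774)·tan²(60°) = 6.134 × 3.0 = 18.4.
N_c = (18.4 − 1)/tan30° = 30.14.
Overburden at base level: q = 20.1 × 0.61 = 12.261 kPa.
Cohesion term c·N_c·s_c = 9.9 × 30.14 × 1.3 = 387.9 kPa; surcharge term q·N_q = 12.261 × 18.401 = 225.62 kPa; self-weight term 0.5·γ·B·N_γ·s_γ = 0.5 × 20.1 × 2.2 × 15.1 × 0.8 = 267.09 kPa.
q_ult = 387.9 + 225.62 + 267.09 = 880.6 kPa.

q_ult ≈ 880 kPa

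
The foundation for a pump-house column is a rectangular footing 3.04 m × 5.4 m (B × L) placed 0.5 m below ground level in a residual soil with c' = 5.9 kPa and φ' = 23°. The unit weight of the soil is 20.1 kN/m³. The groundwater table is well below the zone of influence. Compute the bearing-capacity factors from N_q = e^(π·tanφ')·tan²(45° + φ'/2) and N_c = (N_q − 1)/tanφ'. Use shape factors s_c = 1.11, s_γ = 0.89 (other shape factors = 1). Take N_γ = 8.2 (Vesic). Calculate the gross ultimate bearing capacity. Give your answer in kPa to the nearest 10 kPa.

tan23° = 0.4245, so N_q = e^(π×0.4245)·tan²(56.5°) = 3.794 × 2.283 = 8.66.
N_c = (8.66 − 1)/tan23° = 18.05.
Effective surcharge at the founding depth q = γ·D_f = 20.1 × 0.5 = 10.05 kPa.
q_ult = c·N_c·s_c + q·N_q + 0.5·γ·B·N_γ·s_γ
     = 5.9 × 18.049 × 1.11 + 10.05 × 8.6612 + 0.5 × 20.1 × 3.04 × 8.2 × 0.89
     = 118.2 + 87.045 + 222.97 = 428.21 kPa.

q_ult ≈ 430 kPa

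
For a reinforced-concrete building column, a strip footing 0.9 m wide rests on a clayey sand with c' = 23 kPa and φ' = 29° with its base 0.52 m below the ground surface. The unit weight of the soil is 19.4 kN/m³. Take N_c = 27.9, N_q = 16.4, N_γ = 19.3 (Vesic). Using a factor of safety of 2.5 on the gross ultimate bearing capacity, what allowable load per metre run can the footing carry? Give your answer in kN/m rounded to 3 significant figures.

≈ 351 kN/m

Overburden at base level: q = 19.4 × 0.52 = 10.088 kPa.
Cohesion term c·N_c = 23 × 27.9 = 641.7 kPa; surcharge term q·N_q = 10.088 × 16.4 = 165.44 kPa; self-weight term 0.5·γ·B·N_γ = 0.5 × 19.4 × 0.9 × 19.3 = 168.49 kPa.
q_ult = 641.7 + 165.44 + 168.49 = 975.63 kPa.
Gross allowable pressure q_all = 975.63 / 2.5 = 390.25 kPa.
Allowable wall load = q_all × B = 390.25 × 0.9 = 351.23 kN per metre run.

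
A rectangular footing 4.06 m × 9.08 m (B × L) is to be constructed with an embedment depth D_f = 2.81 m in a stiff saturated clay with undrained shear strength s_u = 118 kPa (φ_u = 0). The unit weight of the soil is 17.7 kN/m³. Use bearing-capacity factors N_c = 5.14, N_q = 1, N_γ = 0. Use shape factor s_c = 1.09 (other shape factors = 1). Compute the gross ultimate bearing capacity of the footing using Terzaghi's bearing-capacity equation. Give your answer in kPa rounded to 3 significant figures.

q = γ·D_f = 17.7 × 2.81 = 49.737 kPa.
c·N_c·s_c = 118 × 5.14 × 1.09 = 661.11 kPa
q·N_q = 49.737 × 1 = 49.737 kPa
q_ult = 661.11 + 49.737 = 710.84 kPa.

q_ult ≈ 711 kPa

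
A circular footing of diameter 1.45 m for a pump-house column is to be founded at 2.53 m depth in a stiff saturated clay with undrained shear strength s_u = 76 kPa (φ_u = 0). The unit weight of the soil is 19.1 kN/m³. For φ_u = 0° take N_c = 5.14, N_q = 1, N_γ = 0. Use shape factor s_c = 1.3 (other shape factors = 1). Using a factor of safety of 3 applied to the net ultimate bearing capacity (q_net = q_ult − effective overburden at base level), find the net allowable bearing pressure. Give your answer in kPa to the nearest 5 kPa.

Overburden at base level: q = 19.1 × 2.53 = 48.323 kPa.
Cohesion term c·N_c·s_c = 76 × 5.14 × 1.3 = 507.83 kPa; surcharge term q·N_q = 48.323 × 1 = 48.323 kPa.
q_ult = 507.83 + 48.323 = 556.15 kPa.
Net ultimate: q_net = 556.15 − 48.323 = 507.83 kPa.
q_all(net) = 507.83 / 3 = 169.28 kPa.

q_all(net) ≈ 170 kPa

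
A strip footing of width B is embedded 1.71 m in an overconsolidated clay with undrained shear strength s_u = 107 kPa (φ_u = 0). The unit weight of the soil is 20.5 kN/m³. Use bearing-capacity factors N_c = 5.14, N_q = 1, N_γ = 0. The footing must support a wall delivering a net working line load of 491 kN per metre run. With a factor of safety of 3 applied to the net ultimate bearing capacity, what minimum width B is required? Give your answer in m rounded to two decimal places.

q = γ·D_f = 20.5 × 1.71 = 35.055 kPa.
c·N_c = 107 × 5.14 = 549.98 kPa
q·N_q = 35.055 × 1 = 35.055 kPa
q_ult = 549.98 + 35.055 = 585.03 kPa.
For φ = 0 the ½γBN_γ term vanishes, so q_ult is independent of B. q_net = 585.03 − 35.055 = 549.98 kPa; q_all(net) = 549.98/3 = 183.33 kPa.
Required width B = w / q_all(net) = 491 / 183.33 = 2.678 m.

B = 2.68 m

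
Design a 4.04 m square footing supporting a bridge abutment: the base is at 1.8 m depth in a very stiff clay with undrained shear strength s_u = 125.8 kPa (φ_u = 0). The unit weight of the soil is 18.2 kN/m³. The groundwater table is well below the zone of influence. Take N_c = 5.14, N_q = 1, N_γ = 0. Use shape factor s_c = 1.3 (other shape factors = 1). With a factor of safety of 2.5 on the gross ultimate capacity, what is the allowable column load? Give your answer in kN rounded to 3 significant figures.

P_all ≈ 5700 kN

Overburden at base level: q = 18.2 × 1.8 = 32.76 kPa.
Cohesion term c·N_c·s_c = 125.8 × 5.14 × 1.3 = 840.6 kPa; surcharge term q·N_q = 32.76 × 1 = 32.76 kPa.
q_ult = 840.6 + 32.76 = 873.36 kPa.
Gross allowable pressure q_all = 873.36 / 2.5 = 349.34 kPa.
Footing area = 16.3216 m², so allowable column load = 349.34 × 16.3216 = 5701.8 kN.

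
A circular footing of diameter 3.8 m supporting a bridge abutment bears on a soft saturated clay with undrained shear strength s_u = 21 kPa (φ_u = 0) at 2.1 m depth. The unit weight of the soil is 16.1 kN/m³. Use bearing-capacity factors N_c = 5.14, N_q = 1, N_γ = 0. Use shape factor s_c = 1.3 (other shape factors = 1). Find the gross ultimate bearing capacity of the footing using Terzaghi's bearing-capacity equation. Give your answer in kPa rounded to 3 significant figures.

Overburden at base level: q = 16.1 × 2.1 = 33.81 kPa.
Cohesion term c·N_c·s_c = 21 × 5.14 × 1.3 = 140.32 kPa; surcharge term q·N_q = 33.81 × 1 = 33.81 kPa.
q_ult = 140.32 + 33.81 = 174.13 kPa.

q_ult ≈ 174 kPa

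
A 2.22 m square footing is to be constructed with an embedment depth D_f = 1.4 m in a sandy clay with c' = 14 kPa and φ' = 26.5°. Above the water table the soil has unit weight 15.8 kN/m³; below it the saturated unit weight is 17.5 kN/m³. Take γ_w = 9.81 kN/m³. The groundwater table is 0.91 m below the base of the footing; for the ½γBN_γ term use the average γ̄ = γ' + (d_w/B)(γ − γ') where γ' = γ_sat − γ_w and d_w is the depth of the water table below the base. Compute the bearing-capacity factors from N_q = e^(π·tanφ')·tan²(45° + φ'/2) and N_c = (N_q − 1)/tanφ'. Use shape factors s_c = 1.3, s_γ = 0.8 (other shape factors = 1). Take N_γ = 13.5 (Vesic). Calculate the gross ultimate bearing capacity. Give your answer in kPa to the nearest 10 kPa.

q_ult ≈ 830 kPa

tan26.5° = 0.4986, so N_q = e^(π×0.4986)·tan²(58.25°) = 4.789 × 2.611 = 12.51.
N_c = (12.51 − 1)/tan26.5° = 23.08.
Overburden at base level: q = 15.8 × 1.4 = 22.12 kPa.
The water table is 0.91 m below the base (< B = 2.22 m), so the ½γBN_γ term uses γ̄ = γ' + (d_w/B)(γ − γ') = 7.69 + (0.91/2.22)(15.8 − 7.69) = 11.014 kN/m³.
Cohesion term c·N_c·s_c = 14 × 23.078 × 1.3 = 420.02 kPa; surcharge term q·N_q = 22.12 × 12.506 = 276.64 kPa; self-weight term 0.5·γ·B·N_γ·s_γ = 0.5 × 11.014 × 2.22 × 13.5 × 0.8 = 132.04 kPa.
q_ult = 420.02 + 276.64 + 132.04 = 828.7 kPa.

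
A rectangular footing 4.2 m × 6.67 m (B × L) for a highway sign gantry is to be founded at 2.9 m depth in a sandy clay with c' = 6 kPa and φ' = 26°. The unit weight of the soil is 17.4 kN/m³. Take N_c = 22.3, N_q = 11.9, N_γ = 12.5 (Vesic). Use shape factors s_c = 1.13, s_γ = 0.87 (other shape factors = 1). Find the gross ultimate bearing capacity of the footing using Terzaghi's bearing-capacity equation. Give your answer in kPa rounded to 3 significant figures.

q = γ·D_f = 17.4 × 2.9 = 50.46 kPa.
c·N_c·s_c = 6 × 22.3 × 1.13 = 151.19 kPa
q·N_q = 50.46 × 11.9 = 600.47 kPa
0.5·γ·B·N_γ·s_γ = 0.5 × 17.4 × 4.2 × 12.5 × 0.87 = 397.37 kPa
q_ult = 151.19 + 600.47 + 397.37 = 1149 kPa.

q_ult ≈ 1150 kPa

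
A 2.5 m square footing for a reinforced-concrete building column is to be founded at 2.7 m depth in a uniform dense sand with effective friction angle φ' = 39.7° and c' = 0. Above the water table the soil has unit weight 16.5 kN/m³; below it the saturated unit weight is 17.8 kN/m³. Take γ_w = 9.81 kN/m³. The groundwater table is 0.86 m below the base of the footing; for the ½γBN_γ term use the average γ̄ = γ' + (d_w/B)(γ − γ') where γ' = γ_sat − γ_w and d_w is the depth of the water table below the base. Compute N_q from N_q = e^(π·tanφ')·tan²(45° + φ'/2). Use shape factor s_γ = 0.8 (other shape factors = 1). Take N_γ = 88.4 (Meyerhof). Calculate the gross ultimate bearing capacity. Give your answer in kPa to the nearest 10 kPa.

q_ult ≈ 3710 kPa

tan39.7° = 0.8302, so N_q = e^(π×0.8302)·tan²(64.85°) = 13.575 × 4.537 = 61.58.
q = γ·D_f = 16.5 × 2.7 = 44.55 kPa.
γ' = 7.99 kN/m³; averaging over the depth B below the base, γ̄ = γ' + (d_w/B)(γ − γ') = 10.917 kN/m³.
q·N_q = 44.55 × 61.583 = 2743.5 kPa
0.5·γ·B·N_γ·s_γ = 0.5 × 10.917 × 2.5 × 88.4 × 0.8 = 965.1 kPa
q_ult = 2743.5 + 965.1 = 3708.6 kPa.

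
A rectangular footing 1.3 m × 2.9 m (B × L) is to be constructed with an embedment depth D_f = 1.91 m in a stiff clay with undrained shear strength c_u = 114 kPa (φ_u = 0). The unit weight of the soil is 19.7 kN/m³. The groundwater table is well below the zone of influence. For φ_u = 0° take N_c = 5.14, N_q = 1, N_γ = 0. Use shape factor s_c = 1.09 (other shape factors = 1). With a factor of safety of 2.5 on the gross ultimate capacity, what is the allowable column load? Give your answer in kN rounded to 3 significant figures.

Effective surcharge at the founding depth q = γ·D_f = 19.7 × 1.91 = 37.627 kPa.
q_ult = c·N_c·s_c + q·N_q
     = 114 × 5.14 × 1.09 + 37.627 × 1
     = 638.7 + 37.627 = 676.32 kPa.
Gross allowable pressure q_all = 676.32 / 2.5 = 270.53 kPa.
Footing area = 3.77 m², so allowable column load = 270.53 × 3.77 = 1019.9 kN.

P_all ≈ 1020 kN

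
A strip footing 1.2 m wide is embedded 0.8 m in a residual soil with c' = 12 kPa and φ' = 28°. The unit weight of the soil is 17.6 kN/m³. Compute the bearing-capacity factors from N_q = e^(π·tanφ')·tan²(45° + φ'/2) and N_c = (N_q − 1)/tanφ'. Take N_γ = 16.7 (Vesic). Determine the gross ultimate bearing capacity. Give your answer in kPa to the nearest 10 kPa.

q_ult ≈ 690 kPa

tan28° = 0.5317, so N_q = e^(π×0.5317)·tan²(59°) = 5.314 × 2.77 = 14.72.
N_c = (14.72 − 1)/tan28° = 25.8.
Overburden at base level: q = 17.6 × 0.8 = 14.08 kPa.
Cohesion term c·N_c = 12 × 25.803 = 309.64 kPa; surcharge term q·N_q = 14.08 × 14.72 = 207.26 kPa; self-weight term 0.5·γ·B·N_γ = 0.5 × 17.6 × 1.2 × 16.7 = 176.35 kPa.
q_ult = 309.64 + 207.26 + 176.35 = 693.25 kPa.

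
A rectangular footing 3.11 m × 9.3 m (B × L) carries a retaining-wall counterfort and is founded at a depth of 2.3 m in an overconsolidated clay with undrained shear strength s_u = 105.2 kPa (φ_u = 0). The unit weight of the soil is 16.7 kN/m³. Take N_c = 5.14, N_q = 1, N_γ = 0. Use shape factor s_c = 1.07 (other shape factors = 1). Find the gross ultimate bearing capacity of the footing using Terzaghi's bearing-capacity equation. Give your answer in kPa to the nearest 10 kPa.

q_ult ≈ 620 kPa

q = γ·D_f = 16.7 × 2.3 = 38.41 kPa.
c·N_c·s_c = 105.2 × 5.14 × 1.07 = 578.58 kPa
q·N_q = 38.41 × 1 = 38.41 kPa
q_ult = 578.58 + 38.41 = 616.99 kPa.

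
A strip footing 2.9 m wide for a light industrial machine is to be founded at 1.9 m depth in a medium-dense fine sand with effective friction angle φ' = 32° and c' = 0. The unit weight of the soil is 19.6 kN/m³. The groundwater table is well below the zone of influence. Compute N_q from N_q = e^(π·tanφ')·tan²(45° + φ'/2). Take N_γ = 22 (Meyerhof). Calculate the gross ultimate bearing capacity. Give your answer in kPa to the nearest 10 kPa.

q_ult ≈ 1490 kPa

tan32° = 0.6249, so N_q = e^(π×0.6249)·tan²(61°) = 7.121 × 3.255 = 23.18.
q = γ·D_f = 19.6 × 1.9 = 37.24 kPa.
q·N_q = 37.24 × 23.177 = 863.1 kPa
0.5·γ·B·N_γ = 0.5 × 19.6 × 2.9 × 22 = 625.24 kPa
q_ult = 863.1 + 625.24 = 1488.3 kPa.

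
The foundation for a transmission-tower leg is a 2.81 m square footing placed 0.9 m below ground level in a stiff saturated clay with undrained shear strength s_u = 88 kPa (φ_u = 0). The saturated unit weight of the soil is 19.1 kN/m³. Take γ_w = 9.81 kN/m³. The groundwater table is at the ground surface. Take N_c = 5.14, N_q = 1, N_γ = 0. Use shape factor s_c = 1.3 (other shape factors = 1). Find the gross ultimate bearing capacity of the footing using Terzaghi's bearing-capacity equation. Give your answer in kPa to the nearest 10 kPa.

q_ult ≈ 600 kPa

With the water table at the surface the whole profile is submerged: γ' = 19.1 − 9.81 = 9.29 kN/m³, so q = γ'·D_f = 8.361 kPa.
q_ult = c·N_c·s_c + q·N_q
     = 88 × 5.14 × 1.3 + 8.361 × 1
     = 588.02 + 8.361 = 596.38 kPa.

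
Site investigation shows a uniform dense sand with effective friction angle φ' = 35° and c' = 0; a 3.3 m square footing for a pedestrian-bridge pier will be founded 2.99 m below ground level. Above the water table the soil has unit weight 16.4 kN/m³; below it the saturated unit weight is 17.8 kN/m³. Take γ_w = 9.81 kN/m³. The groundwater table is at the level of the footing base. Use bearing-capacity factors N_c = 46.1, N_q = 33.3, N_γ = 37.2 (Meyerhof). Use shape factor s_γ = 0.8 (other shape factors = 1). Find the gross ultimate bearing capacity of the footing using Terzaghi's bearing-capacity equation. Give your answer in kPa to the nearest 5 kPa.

q_ult ≈ 2025 kPa

Effective surcharge at the founding depth q = γ·D_f = 16.4 × 2.99 = 49.036 kPa.
The water table coincides with the base, so in the self-weight term γ → γ' = 7.99 kN/m³.
q_ult = q·N_q + 0.5·γ·B·N_γ·s_γ
     = 49.036 × 33.3 + 0.5 × 7.99 × 3.3 × 37.2 × 0.8
     = 1632.9 + 392.34 = 2025.2 kPa.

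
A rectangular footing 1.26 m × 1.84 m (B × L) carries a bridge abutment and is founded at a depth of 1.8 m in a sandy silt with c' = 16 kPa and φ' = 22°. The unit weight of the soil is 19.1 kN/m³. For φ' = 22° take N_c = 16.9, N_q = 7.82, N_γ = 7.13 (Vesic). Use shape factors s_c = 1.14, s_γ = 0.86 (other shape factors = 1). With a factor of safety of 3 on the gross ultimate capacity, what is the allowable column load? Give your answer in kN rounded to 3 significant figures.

Overburden at base level: q = 19.1 × 1.8 = 34.38 kPa.
Cohesion term c·N_c·s_c = 16 × 16.9 × 1.14 = 308.26 kPa; surcharge term q·N_q = 34.38 × 7.82 = 268.85 kPa; self-weight term 0.5·γ·B·N_γ·s_γ = 0.5 × 19.1 × 1.26 × 7.13 × 0.86 = 73.784 kPa.
q_ult = 308.26 + 268.85 + 73.784 = 650.89 kPa.
Gross allowable pressure q_all = 650.89 / 3 = 216.96 kPa.
Footing area = 2.3184 m², so allowable column load = 216.96 × 2.3184 = 503.01 kN.

P_all ≈ 503 kN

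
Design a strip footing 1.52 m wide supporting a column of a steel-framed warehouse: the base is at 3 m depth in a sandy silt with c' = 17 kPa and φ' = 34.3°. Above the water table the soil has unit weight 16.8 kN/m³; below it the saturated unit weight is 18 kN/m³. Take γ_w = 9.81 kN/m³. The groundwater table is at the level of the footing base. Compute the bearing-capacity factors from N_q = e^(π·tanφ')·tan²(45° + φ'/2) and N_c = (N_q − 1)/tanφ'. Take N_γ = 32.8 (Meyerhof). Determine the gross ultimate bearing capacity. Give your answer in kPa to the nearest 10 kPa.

tan34.3° = 0.6822, so N_q = e^(π×0.6822)·tan²(62.15°) = 8.525 × 3.582 = 30.54.
N_c = (30.54 − 1)/tan34.3° = 43.3.
Effective surcharge at the founding depth q = γ·D_f = 16.8 × 3 = 50.4 kPa.
The water table coincides with the base, so in the self-weight term γ → γ' = 8.19 kN/m³.
q_ult = c·N_c + q·N_q + 0.5·γ·B·N_γ
     = 17 × 43.303 + 50.4 × 30.539 + 0.5 × 8.19 × 1.52 × 32.8
     = 736.15 + 1539.2 + 204.16 = 2479.5 kPa.

q_ult ≈ 2480 kPa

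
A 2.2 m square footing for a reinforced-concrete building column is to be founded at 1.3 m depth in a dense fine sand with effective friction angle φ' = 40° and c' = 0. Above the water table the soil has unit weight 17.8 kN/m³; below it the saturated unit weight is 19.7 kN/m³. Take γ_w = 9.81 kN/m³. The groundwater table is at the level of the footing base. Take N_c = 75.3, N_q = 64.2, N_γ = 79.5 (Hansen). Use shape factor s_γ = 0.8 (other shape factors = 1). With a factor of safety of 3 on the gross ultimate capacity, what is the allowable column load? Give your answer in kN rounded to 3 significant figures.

q = γ·D_f = 17.8 × 1.3 = 23.14 kPa.
For the ½γBN_γ term take γ' = 19.7 − 9.81 = 9.89 kN/m³ (soil below base is submerged).
q·N_q = 23.14 × 64.2 = 1485.6 kPa
0.5·γ·B·N_γ·s_γ = 0.5 × 9.89 × 2.2 × 79.5 × 0.8 = 691.9 kPa
q_ult = 1485.6 + 691.9 = 2177.5 kPa.
Gross allowable pressure q_all = 2177.5 / 3 = 725.83 kPa.
Footing area = 4.84 m², so allowable column load = 725.83 × 4.84 = 3513 kN.

P_all ≈ 3510 kN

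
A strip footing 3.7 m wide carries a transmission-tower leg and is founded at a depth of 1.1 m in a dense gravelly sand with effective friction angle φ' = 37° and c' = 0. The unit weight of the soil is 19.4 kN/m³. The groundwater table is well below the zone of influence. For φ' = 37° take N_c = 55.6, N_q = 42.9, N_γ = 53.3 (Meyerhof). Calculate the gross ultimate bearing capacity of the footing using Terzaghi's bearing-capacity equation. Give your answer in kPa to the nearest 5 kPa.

q = γ·D_f = 19.4 × 1.1 = 21.34 kPa.
q·N_q = 21.34 × 42.9 = 915.49 kPa
0.5·γ·B·N_γ = 0.5 × 19.4 × 3.7 × 53.3 = 1912.9 kPa
q_ult = 915.49 + 1912.9 = 2828.4 kPa.

q_ult ≈ 2830 kPa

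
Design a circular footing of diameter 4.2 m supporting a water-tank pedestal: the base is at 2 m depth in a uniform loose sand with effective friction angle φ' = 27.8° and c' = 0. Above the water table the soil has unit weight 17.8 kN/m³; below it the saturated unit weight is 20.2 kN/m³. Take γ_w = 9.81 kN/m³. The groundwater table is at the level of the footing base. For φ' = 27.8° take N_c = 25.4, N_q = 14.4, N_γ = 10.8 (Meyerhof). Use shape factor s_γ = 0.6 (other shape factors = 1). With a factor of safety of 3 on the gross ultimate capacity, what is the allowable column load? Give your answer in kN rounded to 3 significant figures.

P_all ≈ 3020 kN

Overburden at base level: q = 17.8 × 2 = 35.6 kPa.
Below the base the soil is submerged, so the ½γBN_γ term uses γ' = 20.2 − 9.81 = 10.39 kN/m³.
Surcharge term q·N_q = 35.6 × 14.4 = 512.64 kPa; self-weight term 0.5·γ·B·N_γ·s_γ = 0.5 × 10.39 × 4.2 × 10.8 × 0.6 = 141.39 kPa.
q_ult = 512.64 + 141.39 = 654.03 kPa.
Gross allowable pressure q_all = 654.03 / 3 = 218.01 kPa.
Footing area = 13.8544 m², so allowable column load = 218.01 × 13.8544 = 3020.4 kN.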